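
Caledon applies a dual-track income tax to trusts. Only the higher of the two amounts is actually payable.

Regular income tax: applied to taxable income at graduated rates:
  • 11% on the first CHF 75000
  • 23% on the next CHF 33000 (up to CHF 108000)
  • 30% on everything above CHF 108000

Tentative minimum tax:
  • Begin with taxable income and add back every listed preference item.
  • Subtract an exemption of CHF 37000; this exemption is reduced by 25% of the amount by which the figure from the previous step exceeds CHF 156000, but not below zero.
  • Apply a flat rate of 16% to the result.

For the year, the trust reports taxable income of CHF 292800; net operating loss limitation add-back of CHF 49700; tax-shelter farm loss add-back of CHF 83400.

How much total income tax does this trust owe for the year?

Tentative minimum tax:
  Adjusted income: CHF 292800 + CHF 49700 + CHF 83400 = CHF 425900
  Exemption: 25% × (CHF 425900 − CHF 156000) = CHF 67475 ≥ CHF 37000, so the exemption is fully phased out
  Base: CHF 425900 − CHF 0 = CHF 425900
  CHF 425900 × 16% = CHF 68144

Regular income tax:
  CHF 75000 × 11% = CHF 8250
  CHF 33000 × 23% = CHF 7590
  CHF 184800 × 30% = CHF 55440
  → CHF 71280

CHF 71280 > CHF 68144, so the regular income tax governs.

CHF 71280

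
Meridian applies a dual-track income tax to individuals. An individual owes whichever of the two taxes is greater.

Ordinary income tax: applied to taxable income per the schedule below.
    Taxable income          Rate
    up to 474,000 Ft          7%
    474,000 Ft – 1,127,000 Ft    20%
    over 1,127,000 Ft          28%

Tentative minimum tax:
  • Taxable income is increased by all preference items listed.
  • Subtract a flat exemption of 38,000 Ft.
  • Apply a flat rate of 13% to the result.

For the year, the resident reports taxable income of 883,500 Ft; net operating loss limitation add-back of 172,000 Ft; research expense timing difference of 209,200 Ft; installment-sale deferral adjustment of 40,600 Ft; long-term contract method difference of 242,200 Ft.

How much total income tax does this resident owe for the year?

196,235 Ft

Tentative minimum tax:
  Adjusted income: 883,500 Ft + 172,000 Ft + 209,200 Ft + 40,600 Ft + 242,200 Ft = 1,547,500 Ft
  Less exemption 38,000 Ft → base 1,509,500 Ft
  1,509,500 Ft × 13% = 196,235 Ft

Ordinary income tax:
  474,000 Ft × 7% = 33,180 Ft
  409,500 Ft × 20% = 81,900 Ft
  → 115,080 Ft

196,235 Ft > 115,080 Ft, so the tentative minimum tax is the binding amount.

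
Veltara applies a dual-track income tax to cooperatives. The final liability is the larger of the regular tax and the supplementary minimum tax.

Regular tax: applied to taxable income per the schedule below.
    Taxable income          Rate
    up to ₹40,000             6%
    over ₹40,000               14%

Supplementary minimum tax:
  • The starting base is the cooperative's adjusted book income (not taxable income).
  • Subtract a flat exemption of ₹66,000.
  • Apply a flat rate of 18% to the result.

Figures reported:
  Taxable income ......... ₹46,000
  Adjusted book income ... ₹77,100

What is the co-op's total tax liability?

₹3,240

Regular tax:
  ₹40,000 × 6% = ₹2,400
  ₹6,000 × 14% = ₹840
  → ₹3,240

Supplementary minimum tax:
  Base (adjusted book income): ₹77,100
  Less exemption ₹66,000 → base ₹11,100
  ₹11,100 × 18% = ₹1,998

₹3,240 > ₹1,998, so the regular tax governs.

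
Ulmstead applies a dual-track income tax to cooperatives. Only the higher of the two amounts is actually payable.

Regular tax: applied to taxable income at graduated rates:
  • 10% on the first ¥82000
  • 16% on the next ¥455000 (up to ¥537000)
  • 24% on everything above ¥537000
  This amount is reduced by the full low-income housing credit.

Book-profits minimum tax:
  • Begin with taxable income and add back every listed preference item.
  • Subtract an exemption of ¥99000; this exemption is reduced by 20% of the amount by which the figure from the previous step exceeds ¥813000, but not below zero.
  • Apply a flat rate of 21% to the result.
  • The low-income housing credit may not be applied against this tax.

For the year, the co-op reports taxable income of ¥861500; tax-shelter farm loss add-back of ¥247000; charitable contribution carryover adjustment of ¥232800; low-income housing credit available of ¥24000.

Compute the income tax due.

Regular tax:
  ¥82000 × 10% = ¥8200
  ¥455000 × 16% = ¥72800
  ¥324500 × 24% = ¥77880
  → ¥158880
  Less low-income housing credit ¥24000 → ¥134880

Book-profits minimum tax:
  Adjusted income: ¥861500 + ¥247000 + ¥232800 = ¥1341300
  Exemption: 20% × (¥1341300 − ¥813000) = ¥105660 ≥ ¥99000, so the exemption is fully phased out
  Base: ¥1341300 − ¥0 = ¥1341300
  ¥1341300 × 21% = ¥281673

¥281673 > ¥134880, so the book-profits minimum tax is the binding amount.

¥281673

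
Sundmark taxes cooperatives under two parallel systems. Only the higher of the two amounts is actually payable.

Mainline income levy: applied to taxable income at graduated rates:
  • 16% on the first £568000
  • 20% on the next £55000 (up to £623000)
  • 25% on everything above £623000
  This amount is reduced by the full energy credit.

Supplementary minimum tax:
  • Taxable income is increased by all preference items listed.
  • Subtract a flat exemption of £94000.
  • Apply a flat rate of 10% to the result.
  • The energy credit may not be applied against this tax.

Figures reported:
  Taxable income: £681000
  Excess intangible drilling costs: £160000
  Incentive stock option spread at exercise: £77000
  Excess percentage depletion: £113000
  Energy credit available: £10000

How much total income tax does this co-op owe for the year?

£106380

Supplementary minimum tax:
  Adjusted income: £681000 + £160000 + £77000 + £113000 = £1031000
  Less exemption £94000 → base £937000
  £937000 × 10% = £93700

Mainline income levy:
  £568000 × 16% = £90880
  £55000 × 20% = £11000
  £58000 × 25% = £14500
  → £116380
  Less energy credit £10000 → £106380

£106380 > £93700, so the mainline income levy governs.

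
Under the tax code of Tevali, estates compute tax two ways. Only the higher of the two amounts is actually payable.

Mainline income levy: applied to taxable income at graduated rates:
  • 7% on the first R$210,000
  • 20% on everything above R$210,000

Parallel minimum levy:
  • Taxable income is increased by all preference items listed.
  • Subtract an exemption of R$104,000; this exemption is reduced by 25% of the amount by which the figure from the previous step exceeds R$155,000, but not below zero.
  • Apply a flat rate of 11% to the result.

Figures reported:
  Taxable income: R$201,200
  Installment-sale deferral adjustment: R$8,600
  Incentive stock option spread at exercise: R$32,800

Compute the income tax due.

R$17,655

Parallel minimum levy:
  Adjusted income: R$201,200 + R$8,600 + R$32,800 = R$242,600
  Exemption: R$104,000 − 25% × (R$242,600 − R$155,000) = R$104,000 − R$21,900 = R$82,100
  Base: R$242,600 − R$82,100 = R$160,500
  R$160,500 × 11% = R$17,655

Mainline income levy:
  R$201,200 × 7% = R$14,084

R$17,655 > R$14,084, so the parallel minimum levy is the binding amount.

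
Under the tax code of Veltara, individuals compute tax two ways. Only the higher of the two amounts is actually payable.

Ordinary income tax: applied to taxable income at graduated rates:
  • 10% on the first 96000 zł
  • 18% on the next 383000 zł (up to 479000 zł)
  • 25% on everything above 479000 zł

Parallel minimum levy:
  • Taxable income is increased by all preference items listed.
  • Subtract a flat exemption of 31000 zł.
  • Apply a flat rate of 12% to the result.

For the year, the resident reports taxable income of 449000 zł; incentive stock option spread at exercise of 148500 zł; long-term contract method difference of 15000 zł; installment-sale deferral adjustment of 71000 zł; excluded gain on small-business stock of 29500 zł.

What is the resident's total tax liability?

Parallel minimum levy:
  Adjusted income: 449000 zł + 148500 zł + 15000 zł + 71000 zł + 29500 zł = 713000 zł
  Less exemption 31000 zł → base 682000 zł
  682000 zł × 12% = 81840 zł

Ordinary income tax:
  96000 zł × 10% = 9600 zł
  353000 zł × 18% = 63540 zł
  → 73140 zł

81840 zł > 73140 zł, so the parallel minimum levy is the binding amount.

81840 zł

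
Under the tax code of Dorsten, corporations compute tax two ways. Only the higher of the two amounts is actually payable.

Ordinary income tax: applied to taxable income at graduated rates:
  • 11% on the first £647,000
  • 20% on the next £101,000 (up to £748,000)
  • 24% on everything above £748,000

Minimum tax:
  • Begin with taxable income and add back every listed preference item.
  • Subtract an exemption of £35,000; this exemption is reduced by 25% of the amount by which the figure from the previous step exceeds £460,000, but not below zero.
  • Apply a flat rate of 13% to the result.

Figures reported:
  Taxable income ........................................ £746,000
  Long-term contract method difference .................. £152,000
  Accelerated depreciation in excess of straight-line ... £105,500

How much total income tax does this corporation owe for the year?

£130,455

Ordinary income tax:
  £647,000 × 11% = £71,170
  £99,000 × 20% = £19,800
  → £90,970

Minimum tax:
  Adjusted income: £746,000 + £152,000 + £105,500 = £1,003,500
  Exemption: 25% × (£1,003,500 − £460,000) = £135,875 ≥ £35,000, so the exemption is fully phased out
  Base: £1,003,500 − £0 = £1,003,500
  £1,003,500 × 13% = £130,455

£130,455 > £90,970, so the minimum tax is the binding amount.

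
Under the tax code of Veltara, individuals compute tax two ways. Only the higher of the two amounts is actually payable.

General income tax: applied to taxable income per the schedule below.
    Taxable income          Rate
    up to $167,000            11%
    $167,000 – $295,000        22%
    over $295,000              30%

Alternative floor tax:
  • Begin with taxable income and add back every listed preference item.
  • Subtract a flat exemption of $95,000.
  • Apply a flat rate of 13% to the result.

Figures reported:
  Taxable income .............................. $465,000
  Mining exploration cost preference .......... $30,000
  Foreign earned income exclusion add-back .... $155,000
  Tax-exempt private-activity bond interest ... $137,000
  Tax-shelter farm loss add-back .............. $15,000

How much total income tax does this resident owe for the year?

General income tax:
  $167,000 × 11% = $18,370
  $128,000 × 22% = $28,160
  $170,000 × 30% = $51,000
  → $97,530

Alternative floor tax:
  Adjusted income: $465,000 + $30,000 + $155,000 + $137,000 + $15,000 = $802,000
  Less exemption $95,000 → base $707,000
  $707,000 × 13% = $91,910

$97,530 > $91,910, so the general income tax governs.

$97,530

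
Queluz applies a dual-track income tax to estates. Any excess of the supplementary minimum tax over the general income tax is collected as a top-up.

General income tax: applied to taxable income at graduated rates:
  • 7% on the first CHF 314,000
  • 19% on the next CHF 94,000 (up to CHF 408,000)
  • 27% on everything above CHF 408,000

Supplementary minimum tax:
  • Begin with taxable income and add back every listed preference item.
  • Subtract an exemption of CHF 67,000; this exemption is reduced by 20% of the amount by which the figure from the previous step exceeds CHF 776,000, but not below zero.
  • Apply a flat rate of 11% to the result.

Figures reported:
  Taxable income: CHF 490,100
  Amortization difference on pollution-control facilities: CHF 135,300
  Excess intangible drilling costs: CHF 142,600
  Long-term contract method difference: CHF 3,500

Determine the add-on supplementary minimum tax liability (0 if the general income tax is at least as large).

CHF 15,488

General income tax:
  CHF 314,000 × 7% = CHF 21,980
  CHF 94,000 × 19% = CHF 17,860
  CHF 82,100 × 27% = CHF 22,167
  → CHF 62,007

Supplementary minimum tax:
  Adjusted income: CHF 490,100 + CHF 135,300 + CHF 142,600 + CHF 3,500 = CHF 771,500
  Exemption: CHF 771,500 ≤ CHF 776,000, so full CHF 67,000 applies
  Base: CHF 771,500 − CHF 67,000 = CHF 704,500
  CHF 704,500 × 11% = CHF 77,495

Excess of supplementary minimum tax over general income tax: CHF 77,495 − CHF 62,007 = CHF 15,488.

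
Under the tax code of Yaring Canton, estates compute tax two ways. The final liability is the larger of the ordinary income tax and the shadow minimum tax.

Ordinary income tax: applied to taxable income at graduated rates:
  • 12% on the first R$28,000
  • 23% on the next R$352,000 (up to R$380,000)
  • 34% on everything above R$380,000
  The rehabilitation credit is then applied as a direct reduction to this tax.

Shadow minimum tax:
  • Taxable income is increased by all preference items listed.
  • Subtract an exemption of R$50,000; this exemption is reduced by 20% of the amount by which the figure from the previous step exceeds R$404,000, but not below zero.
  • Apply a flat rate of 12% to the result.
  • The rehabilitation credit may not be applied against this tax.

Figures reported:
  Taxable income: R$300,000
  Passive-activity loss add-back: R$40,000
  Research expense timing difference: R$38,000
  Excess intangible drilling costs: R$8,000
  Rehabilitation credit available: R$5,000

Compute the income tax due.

Shadow minimum tax:
  Adjusted income: R$300,000 + R$40,000 + R$38,000 + R$8,000 = R$386,000
  Exemption: R$386,000 ≤ R$404,000, so full R$50,000 applies
  Base: R$386,000 − R$50,000 = R$336,000
  R$336,000 × 12% = R$40,320

Ordinary income tax:
  R$28,000 × 12% = R$3,360
  R$272,000 × 23% = R$62,560
  → R$65,920
  Less rehabilitation credit R$5,000 → R$60,920

R$60,920 > R$40,320, so the ordinary income tax governs.

R$60,920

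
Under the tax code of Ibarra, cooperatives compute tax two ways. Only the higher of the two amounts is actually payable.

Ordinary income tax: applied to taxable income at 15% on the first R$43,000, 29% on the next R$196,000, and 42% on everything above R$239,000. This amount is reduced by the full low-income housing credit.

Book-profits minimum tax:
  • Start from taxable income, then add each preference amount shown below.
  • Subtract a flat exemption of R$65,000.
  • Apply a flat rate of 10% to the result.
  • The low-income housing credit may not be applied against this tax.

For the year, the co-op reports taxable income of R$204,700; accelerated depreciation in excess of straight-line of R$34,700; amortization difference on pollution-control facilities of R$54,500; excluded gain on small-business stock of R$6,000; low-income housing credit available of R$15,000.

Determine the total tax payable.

R$38,343

Ordinary income tax:
  R$43,000 × 15% = R$6,450
  R$161,700 × 29% = R$46,893
  → R$53,343
  Less low-income housing credit R$15,000 → R$38,343

Book-profits minimum tax:
  Adjusted income: R$204,700 + R$34,700 + R$54,500 + R$6,000 = R$299,900
  Less exemption R$65,000 → base R$234,900
  R$234,900 × 10% = R$23,490

R$38,343 > R$23,490, so the ordinary income tax governs.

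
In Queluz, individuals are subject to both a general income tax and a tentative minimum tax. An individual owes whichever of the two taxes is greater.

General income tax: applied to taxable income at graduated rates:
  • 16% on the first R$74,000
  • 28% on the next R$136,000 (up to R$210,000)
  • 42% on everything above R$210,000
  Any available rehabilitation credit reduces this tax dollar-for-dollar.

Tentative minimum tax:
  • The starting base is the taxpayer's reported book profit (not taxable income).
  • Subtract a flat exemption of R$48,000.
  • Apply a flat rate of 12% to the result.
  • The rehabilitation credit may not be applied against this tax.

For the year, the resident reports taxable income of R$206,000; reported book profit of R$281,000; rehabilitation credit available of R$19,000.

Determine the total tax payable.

General income tax:
  R$74,000 × 16% = R$11,840
  R$132,000 × 28% = R$36,960
  → R$48,800
  Less rehabilitation credit R$19,000 → R$29,800

Tentative minimum tax:
  Base (reported book profit): R$281,000
  Less exemption R$48,000 → base R$233,000
  R$233,000 × 12% = R$27,960

R$29,800 > R$27,960, so the general income tax governs.

R$29,800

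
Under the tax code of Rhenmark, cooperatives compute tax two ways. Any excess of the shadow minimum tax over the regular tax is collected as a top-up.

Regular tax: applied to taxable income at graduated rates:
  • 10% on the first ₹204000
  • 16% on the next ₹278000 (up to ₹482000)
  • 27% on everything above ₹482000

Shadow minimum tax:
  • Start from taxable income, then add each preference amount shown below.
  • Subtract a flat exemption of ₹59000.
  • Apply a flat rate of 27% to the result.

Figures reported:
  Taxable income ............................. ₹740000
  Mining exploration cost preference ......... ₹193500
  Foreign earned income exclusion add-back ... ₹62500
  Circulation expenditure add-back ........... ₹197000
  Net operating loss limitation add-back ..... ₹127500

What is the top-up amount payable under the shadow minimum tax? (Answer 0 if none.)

Regular tax:
  ₹204000 × 10% = ₹20400
  ₹278000 × 16% = ₹44480
  ₹258000 × 27% = ₹69660
  → ₹134540

Shadow minimum tax:
  Adjusted income: ₹740000 + ₹193500 + ₹62500 + ₹197000 + ₹127500 = ₹1320500
  Less exemption ₹59000 → base ₹1261500
  ₹1261500 × 27% = ₹340605

Excess of shadow minimum tax over regular tax: ₹340605 − ₹134540 = ₹206065.

₹206065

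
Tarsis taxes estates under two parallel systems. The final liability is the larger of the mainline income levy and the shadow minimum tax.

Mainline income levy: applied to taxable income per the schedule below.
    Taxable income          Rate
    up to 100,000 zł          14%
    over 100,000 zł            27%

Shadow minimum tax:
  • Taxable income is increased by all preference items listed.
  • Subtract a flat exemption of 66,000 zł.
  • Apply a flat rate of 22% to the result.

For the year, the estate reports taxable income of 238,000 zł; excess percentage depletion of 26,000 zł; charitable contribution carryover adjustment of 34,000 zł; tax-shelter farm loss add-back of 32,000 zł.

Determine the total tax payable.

58,080 zł

Mainline income levy:
  100,000 zł × 14% = 14,000 zł
  138,000 zł × 27% = 37,260 zł
  → 51,260 zł

Shadow minimum tax:
  Adjusted income: 238,000 zł + 26,000 zł + 34,000 zł + 32,000 zł = 330,000 zł
  Less exemption 66,000 zł → base 264,000 zł
  264,000 zł × 22% = 58,080 zł

58,080 zł > 51,260 zł, so the shadow minimum tax is the binding amount.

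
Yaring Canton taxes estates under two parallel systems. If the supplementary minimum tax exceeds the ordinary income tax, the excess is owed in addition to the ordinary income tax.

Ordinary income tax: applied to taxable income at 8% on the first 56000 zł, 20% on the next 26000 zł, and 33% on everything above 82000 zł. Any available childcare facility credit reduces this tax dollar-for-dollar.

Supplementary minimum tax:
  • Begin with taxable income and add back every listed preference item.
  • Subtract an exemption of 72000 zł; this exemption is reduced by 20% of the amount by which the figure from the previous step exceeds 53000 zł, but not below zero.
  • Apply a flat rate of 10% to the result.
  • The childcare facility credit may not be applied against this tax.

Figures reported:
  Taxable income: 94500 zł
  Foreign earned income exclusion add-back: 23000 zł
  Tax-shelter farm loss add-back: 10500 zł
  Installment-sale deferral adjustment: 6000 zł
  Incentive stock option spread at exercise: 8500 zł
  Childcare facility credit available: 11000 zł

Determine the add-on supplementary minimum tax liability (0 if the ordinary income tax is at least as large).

6035 zł

Ordinary income tax:
  56000 zł × 8% = 4480 zł
  26000 zł × 20% = 5200 zł
  12500 zł × 33% = 4125 zł
  → 13805 zł
  Less childcare facility credit 11000 zł → 2805 zł

Supplementary minimum tax:
  Adjusted income: 94500 zł + 23000 zł + 10500 zł + 6000 zł + 8500 zł = 142500 zł
  Exemption: 72000 zł − 20% × (142500 zł − 53000 zł) = 72000 zł − 17900 zł = 54100 zł
  Base: 142500 zł − 54100 zł = 88400 zł
  88400 zł × 10% = 8840 zł

Excess of supplementary minimum tax over ordinary income tax: 8840 zł − 2805 zł = 6035 zł.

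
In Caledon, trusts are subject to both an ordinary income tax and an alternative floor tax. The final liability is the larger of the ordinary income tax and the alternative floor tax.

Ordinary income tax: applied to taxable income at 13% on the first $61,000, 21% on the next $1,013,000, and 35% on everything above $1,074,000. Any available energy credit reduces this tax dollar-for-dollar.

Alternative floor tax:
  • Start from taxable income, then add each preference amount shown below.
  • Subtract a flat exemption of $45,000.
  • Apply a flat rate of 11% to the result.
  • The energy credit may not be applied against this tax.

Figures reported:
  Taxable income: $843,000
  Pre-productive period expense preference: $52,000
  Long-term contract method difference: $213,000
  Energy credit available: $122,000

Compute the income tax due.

$116,930

Alternative floor tax:
  Adjusted income: $843,000 + $52,000 + $213,000 = $1,108,000
  Less exemption $45,000 → base $1,063,000
  $1,063,000 × 11% = $116,930

Ordinary income tax:
  $61,000 × 13% = $7,930
  $782,000 × 21% = $164,220
  → $172,150
  Less energy credit $122,000 → $50,150

$116,930 > $50,150, so the alternative floor tax is the binding amount.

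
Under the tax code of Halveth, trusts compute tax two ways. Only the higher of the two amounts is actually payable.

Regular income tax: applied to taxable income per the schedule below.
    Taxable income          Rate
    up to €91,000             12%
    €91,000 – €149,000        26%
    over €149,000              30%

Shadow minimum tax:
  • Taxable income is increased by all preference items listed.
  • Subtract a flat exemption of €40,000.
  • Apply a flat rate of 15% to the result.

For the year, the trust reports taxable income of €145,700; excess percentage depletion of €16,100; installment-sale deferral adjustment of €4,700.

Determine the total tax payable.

Regular income tax:
  €91,000 × 12% = €10,920
  €54,700 × 26% = €14,222
  → €25,142

Shadow minimum tax:
  Adjusted income: €145,700 + €16,100 + €4,700 = €166,500
  Less exemption €40,000 → base €126,500
  €126,500 × 15% = €18,975

€25,142 > €18,975, so the regular income tax governs.

€25,142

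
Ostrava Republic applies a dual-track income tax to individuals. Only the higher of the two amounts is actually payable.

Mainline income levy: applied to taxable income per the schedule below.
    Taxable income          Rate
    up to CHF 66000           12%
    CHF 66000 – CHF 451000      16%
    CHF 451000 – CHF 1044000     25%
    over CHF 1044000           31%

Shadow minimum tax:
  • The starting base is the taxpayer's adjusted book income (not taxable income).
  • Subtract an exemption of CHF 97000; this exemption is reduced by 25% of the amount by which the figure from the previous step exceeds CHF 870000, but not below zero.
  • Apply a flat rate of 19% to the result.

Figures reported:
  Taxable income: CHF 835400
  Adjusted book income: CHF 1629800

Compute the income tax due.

CHF 309662

Shadow minimum tax:
  Base (adjusted book income): CHF 1629800
  Exemption: 25% × (CHF 1629800 − CHF 870000) = CHF 189950 ≥ CHF 97000, so the exemption is fully phased out
  Base: CHF 1629800 − CHF 0 = CHF 1629800
  CHF 1629800 × 19% = CHF 309662

Mainline income levy:
  CHF 66000 × 12% = CHF 7920
  CHF 385000 × 16% = CHF 61600
  CHF 384400 × 25% = CHF 96100
  → CHF 165620

CHF 309662 > CHF 165620, so the shadow minimum tax is the binding amount.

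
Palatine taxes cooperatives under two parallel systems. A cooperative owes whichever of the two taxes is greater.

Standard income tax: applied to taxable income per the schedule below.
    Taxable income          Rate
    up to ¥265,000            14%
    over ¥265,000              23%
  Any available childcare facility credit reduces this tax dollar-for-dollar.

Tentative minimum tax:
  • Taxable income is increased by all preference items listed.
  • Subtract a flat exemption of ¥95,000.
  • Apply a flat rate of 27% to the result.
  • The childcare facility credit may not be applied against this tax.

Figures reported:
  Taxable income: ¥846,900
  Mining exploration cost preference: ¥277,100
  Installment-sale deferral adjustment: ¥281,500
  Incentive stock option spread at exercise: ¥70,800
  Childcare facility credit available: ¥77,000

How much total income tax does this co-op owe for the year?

Tentative minimum tax:
  Adjusted income: ¥846,900 + ¥277,100 + ¥281,500 + ¥70,800 = ¥1,476,300
  Less exemption ¥95,000 → base ¥1,381,300
  ¥1,381,300 × 27% = ¥372,951

Standard income tax:
  ¥265,000 × 14% = ¥37,100
  ¥581,900 × 23% = ¥133,837
  → ¥170,937
  Less childcare facility credit ¥77,000 → ¥93,937

¥372,951 > ¥93,937, so the tentative minimum tax is the binding amount.

¥372,951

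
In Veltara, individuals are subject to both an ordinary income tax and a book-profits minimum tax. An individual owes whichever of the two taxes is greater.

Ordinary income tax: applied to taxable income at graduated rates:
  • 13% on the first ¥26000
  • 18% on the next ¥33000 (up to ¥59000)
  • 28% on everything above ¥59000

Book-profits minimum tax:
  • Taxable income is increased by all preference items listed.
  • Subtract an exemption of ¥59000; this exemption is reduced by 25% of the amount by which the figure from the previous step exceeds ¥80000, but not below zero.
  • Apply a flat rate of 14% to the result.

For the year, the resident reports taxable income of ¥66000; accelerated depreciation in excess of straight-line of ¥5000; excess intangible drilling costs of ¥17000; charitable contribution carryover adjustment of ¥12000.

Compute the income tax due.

Book-profits minimum tax:
  Adjusted income: ¥66000 + ¥5000 + ¥17000 + ¥12000 = ¥100000
  Exemption: ¥59000 − 25% × (¥100000 − ¥80000) = ¥59000 − ¥5000 = ¥54000
  Base: ¥100000 − ¥54000 = ¥46000
  ¥46000 × 14% = ¥6440

Ordinary income tax:
  ¥26000 × 13% = ¥3380
  ¥33000 × 18% = ¥5940
  ¥7000 × 28% = ¥1960
  → ¥11280

¥11280 > ¥6440, so the ordinary income tax governs.

¥11280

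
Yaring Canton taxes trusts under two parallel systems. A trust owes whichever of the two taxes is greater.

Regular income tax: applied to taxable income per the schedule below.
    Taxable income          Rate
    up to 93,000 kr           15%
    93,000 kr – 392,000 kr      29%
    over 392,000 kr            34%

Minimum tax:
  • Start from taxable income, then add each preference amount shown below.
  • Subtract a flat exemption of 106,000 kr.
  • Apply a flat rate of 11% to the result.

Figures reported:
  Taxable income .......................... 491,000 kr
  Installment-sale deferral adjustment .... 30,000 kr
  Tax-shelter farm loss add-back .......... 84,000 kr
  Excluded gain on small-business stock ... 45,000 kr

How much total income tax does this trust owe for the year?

Minimum tax:
  Adjusted income: 491,000 kr + 30,000 kr + 84,000 kr + 45,000 kr = 650,000 kr
  Less exemption 106,000 kr → base 544,000 kr
  544,000 kr × 11% = 59,840 kr

Regular income tax:
  93,000 kr × 15% = 13,950 kr
  299,000 kr × 29% = 86,710 kr
  99,000 kr × 34% = 33,660 kr
  → 134,320 kr

134,320 kr > 59,840 kr, so the regular income tax governs.

134,320 kr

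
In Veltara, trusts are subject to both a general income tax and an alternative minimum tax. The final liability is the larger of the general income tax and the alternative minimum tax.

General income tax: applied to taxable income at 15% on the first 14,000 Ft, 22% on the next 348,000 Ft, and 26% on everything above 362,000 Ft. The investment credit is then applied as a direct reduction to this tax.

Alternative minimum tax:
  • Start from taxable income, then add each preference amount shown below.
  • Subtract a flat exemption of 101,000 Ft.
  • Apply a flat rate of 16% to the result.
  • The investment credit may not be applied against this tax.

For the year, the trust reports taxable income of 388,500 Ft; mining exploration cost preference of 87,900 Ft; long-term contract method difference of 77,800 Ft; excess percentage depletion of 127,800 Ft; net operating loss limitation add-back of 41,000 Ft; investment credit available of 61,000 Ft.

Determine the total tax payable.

99,520 Ft

General income tax:
  14,000 Ft × 15% = 2,100 Ft
  348,000 Ft × 22% = 76,560 Ft
  26,500 Ft × 26% = 6,890 Ft
  → 85,550 Ft
  Less investment credit 61,000 Ft → 24,550 Ft

Alternative minimum tax:
  Adjusted income: 388,500 Ft + 87,900 Ft + 77,800 Ft + 127,800 Ft + 41,000 Ft = 723,000 Ft
  Less exemption 101,000 Ft → base 622,000 Ft
  622,000 Ft × 16% = 99,520 Ft

99,520 Ft > 24,550 Ft, so the alternative minimum tax is the binding amount.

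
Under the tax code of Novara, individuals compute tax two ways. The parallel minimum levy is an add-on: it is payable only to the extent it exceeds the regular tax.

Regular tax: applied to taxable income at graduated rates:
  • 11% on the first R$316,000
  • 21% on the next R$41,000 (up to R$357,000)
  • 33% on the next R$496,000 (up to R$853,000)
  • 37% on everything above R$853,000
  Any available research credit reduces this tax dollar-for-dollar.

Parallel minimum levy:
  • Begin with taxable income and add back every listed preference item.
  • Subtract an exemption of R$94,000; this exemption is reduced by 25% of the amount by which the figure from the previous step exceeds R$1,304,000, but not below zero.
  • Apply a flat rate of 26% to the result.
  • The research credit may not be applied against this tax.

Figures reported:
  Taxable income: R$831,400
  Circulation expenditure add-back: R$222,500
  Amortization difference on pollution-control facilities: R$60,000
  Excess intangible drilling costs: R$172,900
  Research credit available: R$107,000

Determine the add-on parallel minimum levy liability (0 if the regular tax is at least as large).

R$217,206

Regular tax:
  R$316,000 × 11% = R$34,760
  R$41,000 × 21% = R$8,610
  R$474,400 × 33% = R$156,552
  → R$199,922
  Less research credit R$107,000 → R$92,922

Parallel minimum levy:
  Adjusted income: R$831,400 + R$222,500 + R$60,000 + R$172,900 = R$1,286,800
  Exemption: R$1,286,800 ≤ R$1,304,000, so full R$94,000 applies
  Base: R$1,286,800 − R$94,000 = R$1,192,800
  R$1,192,800 × 26% = R$310,128

Excess of parallel minimum levy over regular tax: R$310,128 − R$92,922 = R$217,206.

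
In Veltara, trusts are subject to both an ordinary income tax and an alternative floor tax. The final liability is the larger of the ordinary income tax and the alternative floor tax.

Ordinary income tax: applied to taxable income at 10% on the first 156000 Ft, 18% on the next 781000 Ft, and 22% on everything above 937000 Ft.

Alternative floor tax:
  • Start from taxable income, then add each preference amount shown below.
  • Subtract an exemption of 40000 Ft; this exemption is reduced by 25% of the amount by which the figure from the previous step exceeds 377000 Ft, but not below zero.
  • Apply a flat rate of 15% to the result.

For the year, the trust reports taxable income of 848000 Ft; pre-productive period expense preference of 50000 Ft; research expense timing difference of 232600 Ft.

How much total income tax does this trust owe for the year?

Ordinary income tax:
  156000 Ft × 10% = 15600 Ft
  692000 Ft × 18% = 124560 Ft
  → 140160 Ft

Alternative floor tax:
  Adjusted income: 848000 Ft + 50000 Ft + 232600 Ft = 1130600 Ft
  Exemption: 25% × (1130600 Ft − 377000 Ft) = 188400 Ft ≥ 40000 Ft, so the exemption is fully phased out
  Base: 1130600 Ft − 0 Ft = 1130600 Ft
  1130600 Ft × 15% = 169590 Ft

169590 Ft > 140160 Ft, so the alternative floor tax is the binding amount.

169590 Ft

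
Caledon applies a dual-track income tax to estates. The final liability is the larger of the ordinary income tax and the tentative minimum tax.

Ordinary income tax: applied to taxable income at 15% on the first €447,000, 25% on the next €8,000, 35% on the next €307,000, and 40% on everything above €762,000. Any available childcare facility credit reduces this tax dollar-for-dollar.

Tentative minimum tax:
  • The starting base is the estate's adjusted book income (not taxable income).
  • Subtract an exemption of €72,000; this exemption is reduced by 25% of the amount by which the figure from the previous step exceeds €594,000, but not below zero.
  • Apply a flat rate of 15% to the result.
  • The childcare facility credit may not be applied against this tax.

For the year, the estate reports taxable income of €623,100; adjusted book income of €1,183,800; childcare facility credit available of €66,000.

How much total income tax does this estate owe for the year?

€177,570

Ordinary income tax:
  €447,000 × 15% = €67,050
  €8,000 × 25% = €2,000
  €168,100 × 35% = €58,835
  → €127,885
  Less childcare facility credit €66,000 → €61,885

Tentative minimum tax:
  Base (adjusted book income): €1,183,800
  Exemption: 25% × (€1,183,800 − €594,000) = €147,450 ≥ €72,000, so the exemption is fully phased out
  Base: €1,183,800 − €0 = €1,183,800
  €1,183,800 × 15% = €177,570

€177,570 > €61,885, so the tentative minimum tax is the binding amount.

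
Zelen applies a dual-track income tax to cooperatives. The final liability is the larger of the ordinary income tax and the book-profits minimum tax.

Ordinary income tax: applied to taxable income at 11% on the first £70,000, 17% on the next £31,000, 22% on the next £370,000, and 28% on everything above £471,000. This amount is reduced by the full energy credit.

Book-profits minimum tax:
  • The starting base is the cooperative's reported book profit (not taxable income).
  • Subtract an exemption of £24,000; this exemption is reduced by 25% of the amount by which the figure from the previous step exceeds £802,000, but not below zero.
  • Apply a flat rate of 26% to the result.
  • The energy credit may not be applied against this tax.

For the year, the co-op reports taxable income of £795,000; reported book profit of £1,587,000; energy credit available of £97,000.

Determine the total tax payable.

Ordinary income tax:
  £70,000 × 11% = £7,700
  £31,000 × 17% = £5,270
  £370,000 × 22% = £81,400
  £324,000 × 28% = £90,720
  → £185,090
  Less energy credit £97,000 → £88,090

Book-profits minimum tax:
  Base (reported book profit): £1,587,000
  Exemption: 25% × (£1,587,000 − £802,000) = £196,250 ≥ £24,000, so the exemption is fully phased out
  Base: £1,587,000 − £0 = £1,587,000
  £1,587,000 × 26% = £412,620

£412,620 > £88,090, so the book-profits minimum tax is the binding amount.

£412,620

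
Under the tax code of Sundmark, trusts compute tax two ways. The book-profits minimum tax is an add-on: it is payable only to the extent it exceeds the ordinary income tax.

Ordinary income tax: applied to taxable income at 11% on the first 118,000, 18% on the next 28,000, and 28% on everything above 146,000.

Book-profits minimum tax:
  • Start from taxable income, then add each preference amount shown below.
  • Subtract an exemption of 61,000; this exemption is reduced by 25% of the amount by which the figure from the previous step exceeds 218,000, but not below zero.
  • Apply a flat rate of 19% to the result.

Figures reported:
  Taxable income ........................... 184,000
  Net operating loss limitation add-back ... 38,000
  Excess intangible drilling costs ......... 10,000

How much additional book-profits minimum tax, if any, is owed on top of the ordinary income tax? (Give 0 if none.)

4,495

Ordinary income tax:
  118,000 × 11% = 12,980
  28,000 × 18% = 5,040
  38,000 × 28% = 10,640
  → 28,660

Book-profits minimum tax:
  Adjusted income: 184,000 + 38,000 + 10,000 = 232,000
  Exemption: 61,000 − 25% × (232,000 − 218,000) = 61,000 − 3,500 = 57,500
  Base: 232,000 − 57,500 = 174,500
  174,500 × 19% = 33,155

Excess of book-profits minimum tax over ordinary income tax: 33,155 − 28,660 = 4,495.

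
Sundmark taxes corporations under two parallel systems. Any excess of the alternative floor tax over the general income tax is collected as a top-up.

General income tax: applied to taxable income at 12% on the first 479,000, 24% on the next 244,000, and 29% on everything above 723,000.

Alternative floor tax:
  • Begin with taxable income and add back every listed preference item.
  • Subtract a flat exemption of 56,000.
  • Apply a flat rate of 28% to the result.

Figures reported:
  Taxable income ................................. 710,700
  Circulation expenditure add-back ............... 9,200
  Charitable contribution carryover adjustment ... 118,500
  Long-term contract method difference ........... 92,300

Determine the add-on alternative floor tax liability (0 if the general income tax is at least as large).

General income tax:
  479,000 × 12% = 57,480
  231,700 × 24% = 55,608
  → 113,088

Alternative floor tax:
  Adjusted income: 710,700 + 9,200 + 118,500 + 92,300 = 930,700
  Less exemption 56,000 → base 874,700
  874,700 × 28% = 244,916

Excess of alternative floor tax over general income tax: 244,916 − 113,088 = 131,828.

131,828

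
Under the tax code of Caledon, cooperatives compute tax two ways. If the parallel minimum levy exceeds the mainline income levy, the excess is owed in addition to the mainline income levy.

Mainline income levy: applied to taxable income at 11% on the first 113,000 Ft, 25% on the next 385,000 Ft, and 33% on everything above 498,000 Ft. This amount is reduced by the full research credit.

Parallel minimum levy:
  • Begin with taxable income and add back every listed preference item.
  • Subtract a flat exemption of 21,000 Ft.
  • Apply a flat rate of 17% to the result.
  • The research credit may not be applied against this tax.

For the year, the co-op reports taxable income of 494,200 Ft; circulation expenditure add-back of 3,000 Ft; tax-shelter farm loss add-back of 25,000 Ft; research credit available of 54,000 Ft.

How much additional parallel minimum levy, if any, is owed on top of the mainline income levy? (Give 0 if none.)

Mainline income levy:
  113,000 Ft × 11% = 12,430 Ft
  381,200 Ft × 25% = 95,300 Ft
  → 107,730 Ft
  Less research credit 54,000 Ft → 53,730 Ft

Parallel minimum levy:
  Adjusted income: 494,200 Ft + 3,000 Ft + 25,000 Ft = 522,200 Ft
  Less exemption 21,000 Ft → base 501,200 Ft
  501,200 Ft × 17% = 85,204 Ft

Excess of parallel minimum levy over mainline income levy: 85,204 Ft − 53,730 Ft = 31,474 Ft.

31,474 Ft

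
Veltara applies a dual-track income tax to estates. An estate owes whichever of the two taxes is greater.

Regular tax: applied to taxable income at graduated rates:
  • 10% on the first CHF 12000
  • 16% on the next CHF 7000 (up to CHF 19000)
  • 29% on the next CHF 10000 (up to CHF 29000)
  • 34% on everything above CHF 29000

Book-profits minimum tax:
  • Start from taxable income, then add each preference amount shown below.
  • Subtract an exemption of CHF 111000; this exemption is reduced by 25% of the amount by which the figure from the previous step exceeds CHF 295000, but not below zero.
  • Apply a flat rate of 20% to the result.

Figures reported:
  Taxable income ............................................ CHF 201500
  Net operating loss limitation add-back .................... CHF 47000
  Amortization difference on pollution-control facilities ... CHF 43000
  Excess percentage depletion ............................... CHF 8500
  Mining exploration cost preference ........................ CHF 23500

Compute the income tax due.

Regular tax:
  CHF 12000 × 10% = CHF 1200
  CHF 7000 × 16% = CHF 1120
  CHF 10000 × 29% = CHF 2900
  CHF 172500 × 34% = CHF 58650
  → CHF 63870

Book-profits minimum tax:
  Adjusted income: CHF 201500 + CHF 47000 + CHF 43000 + CHF 8500 + CHF 23500 = CHF 323500
  Exemption: CHF 111000 − 25% × (CHF 323500 − CHF 295000) = CHF 111000 − CHF 7125 = CHF 103875
  Base: CHF 323500 − CHF 103875 = CHF 219625
  CHF 219625 × 20% = CHF 43925

CHF 63870 > CHF 43925, so the regular tax governs.

CHF 63870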